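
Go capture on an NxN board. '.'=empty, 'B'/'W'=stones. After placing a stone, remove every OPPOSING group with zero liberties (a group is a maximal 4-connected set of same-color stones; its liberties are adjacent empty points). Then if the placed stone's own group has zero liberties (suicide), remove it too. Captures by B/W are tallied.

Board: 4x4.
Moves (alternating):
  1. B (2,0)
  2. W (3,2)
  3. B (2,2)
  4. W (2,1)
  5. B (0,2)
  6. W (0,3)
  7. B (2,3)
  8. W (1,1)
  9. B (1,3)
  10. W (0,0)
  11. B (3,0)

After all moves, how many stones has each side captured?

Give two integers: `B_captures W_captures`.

Move 1: B@(2,0) -> caps B=0 W=0
Move 2: W@(3,2) -> caps B=0 W=0
Move 3: B@(2,2) -> caps B=0 W=0
Move 4: W@(2,1) -> caps B=0 W=0
Move 5: B@(0,2) -> caps B=0 W=0
Move 6: W@(0,3) -> caps B=0 W=0
Move 7: B@(2,3) -> caps B=0 W=0
Move 8: W@(1,1) -> caps B=0 W=0
Move 9: B@(1,3) -> caps B=1 W=0
Move 10: W@(0,0) -> caps B=1 W=0
Move 11: B@(3,0) -> caps B=1 W=0

Answer: 1 0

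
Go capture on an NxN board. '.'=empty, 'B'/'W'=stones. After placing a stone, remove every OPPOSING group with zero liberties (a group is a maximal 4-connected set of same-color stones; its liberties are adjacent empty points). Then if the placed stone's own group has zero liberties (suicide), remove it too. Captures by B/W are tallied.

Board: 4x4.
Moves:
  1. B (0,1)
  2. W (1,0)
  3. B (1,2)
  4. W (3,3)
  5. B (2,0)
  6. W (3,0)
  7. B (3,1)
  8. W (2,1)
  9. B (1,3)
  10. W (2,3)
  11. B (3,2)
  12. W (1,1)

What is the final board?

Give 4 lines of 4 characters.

Answer: .B..
WWBB
BW.W
.BBW

Derivation:
Move 1: B@(0,1) -> caps B=0 W=0
Move 2: W@(1,0) -> caps B=0 W=0
Move 3: B@(1,2) -> caps B=0 W=0
Move 4: W@(3,3) -> caps B=0 W=0
Move 5: B@(2,0) -> caps B=0 W=0
Move 6: W@(3,0) -> caps B=0 W=0
Move 7: B@(3,1) -> caps B=1 W=0
Move 8: W@(2,1) -> caps B=1 W=0
Move 9: B@(1,3) -> caps B=1 W=0
Move 10: W@(2,3) -> caps B=1 W=0
Move 11: B@(3,2) -> caps B=1 W=0
Move 12: W@(1,1) -> caps B=1 W=0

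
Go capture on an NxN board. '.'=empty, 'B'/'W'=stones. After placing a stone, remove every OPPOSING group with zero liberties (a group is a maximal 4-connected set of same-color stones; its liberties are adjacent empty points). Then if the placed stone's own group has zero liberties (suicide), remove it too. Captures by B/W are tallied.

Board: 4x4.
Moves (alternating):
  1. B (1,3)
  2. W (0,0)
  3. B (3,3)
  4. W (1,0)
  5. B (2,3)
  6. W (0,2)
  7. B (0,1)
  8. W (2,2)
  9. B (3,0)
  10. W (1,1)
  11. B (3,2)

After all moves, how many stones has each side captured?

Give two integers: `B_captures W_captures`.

Answer: 0 1

Derivation:
Move 1: B@(1,3) -> caps B=0 W=0
Move 2: W@(0,0) -> caps B=0 W=0
Move 3: B@(3,3) -> caps B=0 W=0
Move 4: W@(1,0) -> caps B=0 W=0
Move 5: B@(2,3) -> caps B=0 W=0
Move 6: W@(0,2) -> caps B=0 W=0
Move 7: B@(0,1) -> caps B=0 W=0
Move 8: W@(2,2) -> caps B=0 W=0
Move 9: B@(3,0) -> caps B=0 W=0
Move 10: W@(1,1) -> caps B=0 W=1
Move 11: B@(3,2) -> caps B=0 W=1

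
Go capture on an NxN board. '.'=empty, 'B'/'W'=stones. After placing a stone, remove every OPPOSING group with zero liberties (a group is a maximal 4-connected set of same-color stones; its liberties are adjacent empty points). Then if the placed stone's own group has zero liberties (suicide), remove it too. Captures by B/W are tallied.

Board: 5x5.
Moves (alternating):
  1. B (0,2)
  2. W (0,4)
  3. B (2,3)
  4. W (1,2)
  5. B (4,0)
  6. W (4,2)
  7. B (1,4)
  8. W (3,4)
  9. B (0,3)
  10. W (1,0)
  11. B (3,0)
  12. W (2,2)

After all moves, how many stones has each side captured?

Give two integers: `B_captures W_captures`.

Answer: 1 0

Derivation:
Move 1: B@(0,2) -> caps B=0 W=0
Move 2: W@(0,4) -> caps B=0 W=0
Move 3: B@(2,3) -> caps B=0 W=0
Move 4: W@(1,2) -> caps B=0 W=0
Move 5: B@(4,0) -> caps B=0 W=0
Move 6: W@(4,2) -> caps B=0 W=0
Move 7: B@(1,4) -> caps B=0 W=0
Move 8: W@(3,4) -> caps B=0 W=0
Move 9: B@(0,3) -> caps B=1 W=0
Move 10: W@(1,0) -> caps B=1 W=0
Move 11: B@(3,0) -> caps B=1 W=0
Move 12: W@(2,2) -> caps B=1 W=0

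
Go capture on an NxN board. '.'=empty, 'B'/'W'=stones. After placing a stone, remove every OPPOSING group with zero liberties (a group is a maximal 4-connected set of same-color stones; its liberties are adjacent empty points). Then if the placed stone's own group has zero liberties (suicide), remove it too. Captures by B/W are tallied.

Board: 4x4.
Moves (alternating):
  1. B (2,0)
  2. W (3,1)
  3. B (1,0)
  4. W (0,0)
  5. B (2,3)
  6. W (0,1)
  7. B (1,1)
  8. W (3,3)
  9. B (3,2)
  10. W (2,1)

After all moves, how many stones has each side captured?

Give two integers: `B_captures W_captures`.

Answer: 1 0

Derivation:
Move 1: B@(2,0) -> caps B=0 W=0
Move 2: W@(3,1) -> caps B=0 W=0
Move 3: B@(1,0) -> caps B=0 W=0
Move 4: W@(0,0) -> caps B=0 W=0
Move 5: B@(2,3) -> caps B=0 W=0
Move 6: W@(0,1) -> caps B=0 W=0
Move 7: B@(1,1) -> caps B=0 W=0
Move 8: W@(3,3) -> caps B=0 W=0
Move 9: B@(3,2) -> caps B=1 W=0
Move 10: W@(2,1) -> caps B=1 W=0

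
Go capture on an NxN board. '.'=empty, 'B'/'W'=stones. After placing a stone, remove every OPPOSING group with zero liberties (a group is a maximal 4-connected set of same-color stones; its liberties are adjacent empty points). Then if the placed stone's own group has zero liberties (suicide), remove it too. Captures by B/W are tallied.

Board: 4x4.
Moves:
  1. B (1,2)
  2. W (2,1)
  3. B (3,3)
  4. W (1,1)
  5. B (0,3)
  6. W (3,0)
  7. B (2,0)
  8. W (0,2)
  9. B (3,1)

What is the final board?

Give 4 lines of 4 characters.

Move 1: B@(1,2) -> caps B=0 W=0
Move 2: W@(2,1) -> caps B=0 W=0
Move 3: B@(3,3) -> caps B=0 W=0
Move 4: W@(1,1) -> caps B=0 W=0
Move 5: B@(0,3) -> caps B=0 W=0
Move 6: W@(3,0) -> caps B=0 W=0
Move 7: B@(2,0) -> caps B=0 W=0
Move 8: W@(0,2) -> caps B=0 W=0
Move 9: B@(3,1) -> caps B=1 W=0

Answer: ..WB
.WB.
BW..
.B.B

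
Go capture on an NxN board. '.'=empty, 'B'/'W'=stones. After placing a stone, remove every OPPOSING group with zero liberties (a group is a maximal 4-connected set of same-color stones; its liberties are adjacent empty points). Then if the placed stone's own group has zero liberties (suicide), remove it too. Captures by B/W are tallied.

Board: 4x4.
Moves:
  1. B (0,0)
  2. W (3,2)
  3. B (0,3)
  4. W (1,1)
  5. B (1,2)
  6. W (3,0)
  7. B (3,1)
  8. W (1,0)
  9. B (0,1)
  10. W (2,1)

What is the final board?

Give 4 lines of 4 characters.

Answer: BB.B
WWB.
.W..
W.W.

Derivation:
Move 1: B@(0,0) -> caps B=0 W=0
Move 2: W@(3,2) -> caps B=0 W=0
Move 3: B@(0,3) -> caps B=0 W=0
Move 4: W@(1,1) -> caps B=0 W=0
Move 5: B@(1,2) -> caps B=0 W=0
Move 6: W@(3,0) -> caps B=0 W=0
Move 7: B@(3,1) -> caps B=0 W=0
Move 8: W@(1,0) -> caps B=0 W=0
Move 9: B@(0,1) -> caps B=0 W=0
Move 10: W@(2,1) -> caps B=0 W=1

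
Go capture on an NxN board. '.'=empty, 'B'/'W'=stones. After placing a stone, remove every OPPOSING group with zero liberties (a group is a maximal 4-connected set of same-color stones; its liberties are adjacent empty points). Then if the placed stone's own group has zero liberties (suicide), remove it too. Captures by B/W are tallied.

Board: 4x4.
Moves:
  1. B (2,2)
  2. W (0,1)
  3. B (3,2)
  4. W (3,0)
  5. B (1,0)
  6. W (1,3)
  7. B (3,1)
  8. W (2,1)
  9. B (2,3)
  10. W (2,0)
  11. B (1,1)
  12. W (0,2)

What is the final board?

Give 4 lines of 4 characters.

Answer: .WW.
BB.W
..BB
.BB.

Derivation:
Move 1: B@(2,2) -> caps B=0 W=0
Move 2: W@(0,1) -> caps B=0 W=0
Move 3: B@(3,2) -> caps B=0 W=0
Move 4: W@(3,0) -> caps B=0 W=0
Move 5: B@(1,0) -> caps B=0 W=0
Move 6: W@(1,3) -> caps B=0 W=0
Move 7: B@(3,1) -> caps B=0 W=0
Move 8: W@(2,1) -> caps B=0 W=0
Move 9: B@(2,3) -> caps B=0 W=0
Move 10: W@(2,0) -> caps B=0 W=0
Move 11: B@(1,1) -> caps B=3 W=0
Move 12: W@(0,2) -> caps B=3 W=0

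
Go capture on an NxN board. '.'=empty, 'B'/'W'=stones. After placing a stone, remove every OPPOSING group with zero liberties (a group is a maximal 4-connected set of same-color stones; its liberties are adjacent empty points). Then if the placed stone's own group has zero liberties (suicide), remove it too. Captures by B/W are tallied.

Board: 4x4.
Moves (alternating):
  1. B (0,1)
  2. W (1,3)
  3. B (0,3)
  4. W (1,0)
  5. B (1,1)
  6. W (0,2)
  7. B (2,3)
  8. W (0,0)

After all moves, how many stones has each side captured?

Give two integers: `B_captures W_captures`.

Move 1: B@(0,1) -> caps B=0 W=0
Move 2: W@(1,3) -> caps B=0 W=0
Move 3: B@(0,3) -> caps B=0 W=0
Move 4: W@(1,0) -> caps B=0 W=0
Move 5: B@(1,1) -> caps B=0 W=0
Move 6: W@(0,2) -> caps B=0 W=1
Move 7: B@(2,3) -> caps B=0 W=1
Move 8: W@(0,0) -> caps B=0 W=1

Answer: 0 1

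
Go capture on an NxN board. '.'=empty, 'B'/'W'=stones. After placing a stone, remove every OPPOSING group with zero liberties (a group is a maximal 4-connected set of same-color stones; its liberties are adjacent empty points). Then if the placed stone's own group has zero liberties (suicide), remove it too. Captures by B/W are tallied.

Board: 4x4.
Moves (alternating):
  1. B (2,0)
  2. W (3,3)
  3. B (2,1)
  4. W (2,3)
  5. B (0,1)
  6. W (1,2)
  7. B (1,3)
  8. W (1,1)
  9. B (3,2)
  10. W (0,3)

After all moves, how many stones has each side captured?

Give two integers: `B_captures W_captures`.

Move 1: B@(2,0) -> caps B=0 W=0
Move 2: W@(3,3) -> caps B=0 W=0
Move 3: B@(2,1) -> caps B=0 W=0
Move 4: W@(2,3) -> caps B=0 W=0
Move 5: B@(0,1) -> caps B=0 W=0
Move 6: W@(1,2) -> caps B=0 W=0
Move 7: B@(1,3) -> caps B=0 W=0
Move 8: W@(1,1) -> caps B=0 W=0
Move 9: B@(3,2) -> caps B=0 W=0
Move 10: W@(0,3) -> caps B=0 W=1

Answer: 0 1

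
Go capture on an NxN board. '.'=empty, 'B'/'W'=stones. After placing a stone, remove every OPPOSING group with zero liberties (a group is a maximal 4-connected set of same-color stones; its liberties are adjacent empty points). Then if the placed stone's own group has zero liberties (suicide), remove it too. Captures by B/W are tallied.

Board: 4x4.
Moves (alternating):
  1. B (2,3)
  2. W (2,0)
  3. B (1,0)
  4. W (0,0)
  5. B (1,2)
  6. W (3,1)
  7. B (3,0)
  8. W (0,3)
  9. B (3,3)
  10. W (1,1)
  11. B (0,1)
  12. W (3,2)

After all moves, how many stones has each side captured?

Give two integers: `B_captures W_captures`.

Answer: 0 1

Derivation:
Move 1: B@(2,3) -> caps B=0 W=0
Move 2: W@(2,0) -> caps B=0 W=0
Move 3: B@(1,0) -> caps B=0 W=0
Move 4: W@(0,0) -> caps B=0 W=0
Move 5: B@(1,2) -> caps B=0 W=0
Move 6: W@(3,1) -> caps B=0 W=0
Move 7: B@(3,0) -> caps B=0 W=0
Move 8: W@(0,3) -> caps B=0 W=0
Move 9: B@(3,3) -> caps B=0 W=0
Move 10: W@(1,1) -> caps B=0 W=1
Move 11: B@(0,1) -> caps B=0 W=1
Move 12: W@(3,2) -> caps B=0 W=1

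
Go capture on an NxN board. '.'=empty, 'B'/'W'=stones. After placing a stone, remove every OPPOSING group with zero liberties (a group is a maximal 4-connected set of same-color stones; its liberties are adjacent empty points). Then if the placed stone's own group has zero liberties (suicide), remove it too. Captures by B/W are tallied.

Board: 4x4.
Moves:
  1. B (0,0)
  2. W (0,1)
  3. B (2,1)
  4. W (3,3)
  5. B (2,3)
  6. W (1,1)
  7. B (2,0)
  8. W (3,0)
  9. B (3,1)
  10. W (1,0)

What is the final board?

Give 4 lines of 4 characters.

Move 1: B@(0,0) -> caps B=0 W=0
Move 2: W@(0,1) -> caps B=0 W=0
Move 3: B@(2,1) -> caps B=0 W=0
Move 4: W@(3,3) -> caps B=0 W=0
Move 5: B@(2,3) -> caps B=0 W=0
Move 6: W@(1,1) -> caps B=0 W=0
Move 7: B@(2,0) -> caps B=0 W=0
Move 8: W@(3,0) -> caps B=0 W=0
Move 9: B@(3,1) -> caps B=1 W=0
Move 10: W@(1,0) -> caps B=1 W=1

Answer: .W..
WW..
BB.B
.B.W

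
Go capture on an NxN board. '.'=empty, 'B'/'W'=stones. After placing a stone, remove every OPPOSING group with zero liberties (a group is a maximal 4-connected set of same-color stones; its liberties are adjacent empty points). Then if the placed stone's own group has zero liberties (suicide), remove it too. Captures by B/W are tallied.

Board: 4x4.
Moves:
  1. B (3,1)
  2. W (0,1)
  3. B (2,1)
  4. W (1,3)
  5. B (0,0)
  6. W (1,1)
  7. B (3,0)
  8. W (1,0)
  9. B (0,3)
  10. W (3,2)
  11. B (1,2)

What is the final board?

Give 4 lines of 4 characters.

Answer: .W.B
WWBW
.B..
BBW.

Derivation:
Move 1: B@(3,1) -> caps B=0 W=0
Move 2: W@(0,1) -> caps B=0 W=0
Move 3: B@(2,1) -> caps B=0 W=0
Move 4: W@(1,3) -> caps B=0 W=0
Move 5: B@(0,0) -> caps B=0 W=0
Move 6: W@(1,1) -> caps B=0 W=0
Move 7: B@(3,0) -> caps B=0 W=0
Move 8: W@(1,0) -> caps B=0 W=1
Move 9: B@(0,3) -> caps B=0 W=1
Move 10: W@(3,2) -> caps B=0 W=1
Move 11: B@(1,2) -> caps B=0 W=1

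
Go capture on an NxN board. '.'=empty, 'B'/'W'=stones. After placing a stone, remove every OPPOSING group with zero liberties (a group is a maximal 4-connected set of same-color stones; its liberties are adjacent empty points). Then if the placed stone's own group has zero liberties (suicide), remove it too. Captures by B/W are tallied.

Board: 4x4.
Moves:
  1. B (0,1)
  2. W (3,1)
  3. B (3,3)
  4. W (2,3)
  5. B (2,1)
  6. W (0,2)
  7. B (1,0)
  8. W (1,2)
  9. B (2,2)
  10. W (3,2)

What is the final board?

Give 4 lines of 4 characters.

Answer: .BW.
B.W.
.BBW
.WW.

Derivation:
Move 1: B@(0,1) -> caps B=0 W=0
Move 2: W@(3,1) -> caps B=0 W=0
Move 3: B@(3,3) -> caps B=0 W=0
Move 4: W@(2,3) -> caps B=0 W=0
Move 5: B@(2,1) -> caps B=0 W=0
Move 6: W@(0,2) -> caps B=0 W=0
Move 7: B@(1,0) -> caps B=0 W=0
Move 8: W@(1,2) -> caps B=0 W=0
Move 9: B@(2,2) -> caps B=0 W=0
Move 10: W@(3,2) -> caps B=0 W=1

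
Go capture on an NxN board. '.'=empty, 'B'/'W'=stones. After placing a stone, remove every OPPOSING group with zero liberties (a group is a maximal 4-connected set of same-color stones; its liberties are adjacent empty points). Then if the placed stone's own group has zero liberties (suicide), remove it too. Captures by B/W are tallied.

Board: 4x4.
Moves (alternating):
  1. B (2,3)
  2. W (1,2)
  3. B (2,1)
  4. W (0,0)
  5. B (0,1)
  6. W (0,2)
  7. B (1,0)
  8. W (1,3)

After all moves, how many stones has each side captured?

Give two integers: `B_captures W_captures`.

Answer: 1 0

Derivation:
Move 1: B@(2,3) -> caps B=0 W=0
Move 2: W@(1,2) -> caps B=0 W=0
Move 3: B@(2,1) -> caps B=0 W=0
Move 4: W@(0,0) -> caps B=0 W=0
Move 5: B@(0,1) -> caps B=0 W=0
Move 6: W@(0,2) -> caps B=0 W=0
Move 7: B@(1,0) -> caps B=1 W=0
Move 8: W@(1,3) -> caps B=1 W=0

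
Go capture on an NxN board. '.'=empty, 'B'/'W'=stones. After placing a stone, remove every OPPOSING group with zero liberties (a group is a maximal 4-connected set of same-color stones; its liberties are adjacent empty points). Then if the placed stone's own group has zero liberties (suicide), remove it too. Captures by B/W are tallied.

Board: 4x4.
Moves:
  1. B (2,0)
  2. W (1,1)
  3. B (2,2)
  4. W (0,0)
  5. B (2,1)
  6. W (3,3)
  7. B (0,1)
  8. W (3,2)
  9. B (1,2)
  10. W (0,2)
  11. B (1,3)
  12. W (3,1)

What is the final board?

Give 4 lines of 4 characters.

Move 1: B@(2,0) -> caps B=0 W=0
Move 2: W@(1,1) -> caps B=0 W=0
Move 3: B@(2,2) -> caps B=0 W=0
Move 4: W@(0,0) -> caps B=0 W=0
Move 5: B@(2,1) -> caps B=0 W=0
Move 6: W@(3,3) -> caps B=0 W=0
Move 7: B@(0,1) -> caps B=0 W=0
Move 8: W@(3,2) -> caps B=0 W=0
Move 9: B@(1,2) -> caps B=0 W=0
Move 10: W@(0,2) -> caps B=0 W=1
Move 11: B@(1,3) -> caps B=0 W=1
Move 12: W@(3,1) -> caps B=0 W=1

Answer: W.W.
.WBB
BBB.
.WWW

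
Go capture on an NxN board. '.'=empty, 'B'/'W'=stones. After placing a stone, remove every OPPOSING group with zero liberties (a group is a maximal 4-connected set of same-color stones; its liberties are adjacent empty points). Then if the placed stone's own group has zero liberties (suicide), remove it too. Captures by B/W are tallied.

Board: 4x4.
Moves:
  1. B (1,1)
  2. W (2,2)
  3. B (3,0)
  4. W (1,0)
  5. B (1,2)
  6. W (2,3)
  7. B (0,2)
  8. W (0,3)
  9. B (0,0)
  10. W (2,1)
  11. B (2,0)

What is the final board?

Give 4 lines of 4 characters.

Move 1: B@(1,1) -> caps B=0 W=0
Move 2: W@(2,2) -> caps B=0 W=0
Move 3: B@(3,0) -> caps B=0 W=0
Move 4: W@(1,0) -> caps B=0 W=0
Move 5: B@(1,2) -> caps B=0 W=0
Move 6: W@(2,3) -> caps B=0 W=0
Move 7: B@(0,2) -> caps B=0 W=0
Move 8: W@(0,3) -> caps B=0 W=0
Move 9: B@(0,0) -> caps B=0 W=0
Move 10: W@(2,1) -> caps B=0 W=0
Move 11: B@(2,0) -> caps B=1 W=0

Answer: B.BW
.BB.
BWWW
B...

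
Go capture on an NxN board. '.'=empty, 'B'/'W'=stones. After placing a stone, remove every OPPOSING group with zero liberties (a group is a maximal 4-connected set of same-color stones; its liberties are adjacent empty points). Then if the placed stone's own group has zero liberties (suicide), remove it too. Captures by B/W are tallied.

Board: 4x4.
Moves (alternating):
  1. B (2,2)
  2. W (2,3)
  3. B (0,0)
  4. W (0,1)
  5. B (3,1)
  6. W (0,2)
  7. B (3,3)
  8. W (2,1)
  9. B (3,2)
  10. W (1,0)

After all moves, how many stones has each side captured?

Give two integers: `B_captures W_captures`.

Answer: 0 1

Derivation:
Move 1: B@(2,2) -> caps B=0 W=0
Move 2: W@(2,3) -> caps B=0 W=0
Move 3: B@(0,0) -> caps B=0 W=0
Move 4: W@(0,1) -> caps B=0 W=0
Move 5: B@(3,1) -> caps B=0 W=0
Move 6: W@(0,2) -> caps B=0 W=0
Move 7: B@(3,3) -> caps B=0 W=0
Move 8: W@(2,1) -> caps B=0 W=0
Move 9: B@(3,2) -> caps B=0 W=0
Move 10: W@(1,0) -> caps B=0 W=1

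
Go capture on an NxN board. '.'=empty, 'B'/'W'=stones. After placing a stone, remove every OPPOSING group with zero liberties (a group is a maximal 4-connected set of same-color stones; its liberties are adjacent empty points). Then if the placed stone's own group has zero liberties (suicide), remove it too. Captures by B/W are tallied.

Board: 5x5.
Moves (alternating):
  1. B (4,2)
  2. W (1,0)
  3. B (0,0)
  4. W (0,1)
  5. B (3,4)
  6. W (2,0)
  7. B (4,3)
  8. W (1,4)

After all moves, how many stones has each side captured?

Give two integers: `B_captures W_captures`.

Move 1: B@(4,2) -> caps B=0 W=0
Move 2: W@(1,0) -> caps B=0 W=0
Move 3: B@(0,0) -> caps B=0 W=0
Move 4: W@(0,1) -> caps B=0 W=1
Move 5: B@(3,4) -> caps B=0 W=1
Move 6: W@(2,0) -> caps B=0 W=1
Move 7: B@(4,3) -> caps B=0 W=1
Move 8: W@(1,4) -> caps B=0 W=1

Answer: 0 1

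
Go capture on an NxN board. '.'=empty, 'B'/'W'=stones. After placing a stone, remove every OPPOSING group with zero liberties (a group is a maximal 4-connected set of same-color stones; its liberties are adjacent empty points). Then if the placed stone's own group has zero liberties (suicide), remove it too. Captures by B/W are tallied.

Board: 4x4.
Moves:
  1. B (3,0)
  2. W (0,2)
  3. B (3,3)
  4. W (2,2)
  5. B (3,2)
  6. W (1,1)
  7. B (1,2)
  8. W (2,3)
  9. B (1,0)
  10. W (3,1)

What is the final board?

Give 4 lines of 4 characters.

Answer: ..W.
BWB.
..WW
BW..

Derivation:
Move 1: B@(3,0) -> caps B=0 W=0
Move 2: W@(0,2) -> caps B=0 W=0
Move 3: B@(3,3) -> caps B=0 W=0
Move 4: W@(2,2) -> caps B=0 W=0
Move 5: B@(3,2) -> caps B=0 W=0
Move 6: W@(1,1) -> caps B=0 W=0
Move 7: B@(1,2) -> caps B=0 W=0
Move 8: W@(2,3) -> caps B=0 W=0
Move 9: B@(1,0) -> caps B=0 W=0
Move 10: W@(3,1) -> caps B=0 W=2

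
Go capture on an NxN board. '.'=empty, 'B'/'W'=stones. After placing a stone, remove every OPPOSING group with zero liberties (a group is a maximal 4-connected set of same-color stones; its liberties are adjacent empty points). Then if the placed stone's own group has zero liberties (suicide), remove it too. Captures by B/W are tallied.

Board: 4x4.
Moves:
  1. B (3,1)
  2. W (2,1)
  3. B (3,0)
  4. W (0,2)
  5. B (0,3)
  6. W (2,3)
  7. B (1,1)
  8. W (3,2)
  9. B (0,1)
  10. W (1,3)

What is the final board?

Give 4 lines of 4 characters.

Move 1: B@(3,1) -> caps B=0 W=0
Move 2: W@(2,1) -> caps B=0 W=0
Move 3: B@(3,0) -> caps B=0 W=0
Move 4: W@(0,2) -> caps B=0 W=0
Move 5: B@(0,3) -> caps B=0 W=0
Move 6: W@(2,3) -> caps B=0 W=0
Move 7: B@(1,1) -> caps B=0 W=0
Move 8: W@(3,2) -> caps B=0 W=0
Move 9: B@(0,1) -> caps B=0 W=0
Move 10: W@(1,3) -> caps B=0 W=1

Answer: .BW.
.B.W
.W.W
BBW.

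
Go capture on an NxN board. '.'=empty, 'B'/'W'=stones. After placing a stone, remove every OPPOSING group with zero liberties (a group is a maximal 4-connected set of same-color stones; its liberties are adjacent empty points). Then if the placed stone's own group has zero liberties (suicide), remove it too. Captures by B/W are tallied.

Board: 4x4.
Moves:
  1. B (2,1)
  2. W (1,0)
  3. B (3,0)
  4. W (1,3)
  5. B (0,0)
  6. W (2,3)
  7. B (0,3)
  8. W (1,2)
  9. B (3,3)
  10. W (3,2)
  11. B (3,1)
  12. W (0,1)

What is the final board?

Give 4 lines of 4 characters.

Answer: .W.B
W.WW
.B.W
BBW.

Derivation:
Move 1: B@(2,1) -> caps B=0 W=0
Move 2: W@(1,0) -> caps B=0 W=0
Move 3: B@(3,0) -> caps B=0 W=0
Move 4: W@(1,3) -> caps B=0 W=0
Move 5: B@(0,0) -> caps B=0 W=0
Move 6: W@(2,3) -> caps B=0 W=0
Move 7: B@(0,3) -> caps B=0 W=0
Move 8: W@(1,2) -> caps B=0 W=0
Move 9: B@(3,3) -> caps B=0 W=0
Move 10: W@(3,2) -> caps B=0 W=1
Move 11: B@(3,1) -> caps B=0 W=1
Move 12: W@(0,1) -> caps B=0 W=2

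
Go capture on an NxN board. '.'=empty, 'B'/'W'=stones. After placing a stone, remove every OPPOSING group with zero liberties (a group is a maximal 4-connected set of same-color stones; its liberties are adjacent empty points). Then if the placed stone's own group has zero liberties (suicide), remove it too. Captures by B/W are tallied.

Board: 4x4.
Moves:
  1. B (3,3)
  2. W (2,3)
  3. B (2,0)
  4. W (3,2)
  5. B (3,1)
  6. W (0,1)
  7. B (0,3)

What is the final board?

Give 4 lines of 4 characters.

Move 1: B@(3,3) -> caps B=0 W=0
Move 2: W@(2,3) -> caps B=0 W=0
Move 3: B@(2,0) -> caps B=0 W=0
Move 4: W@(3,2) -> caps B=0 W=1
Move 5: B@(3,1) -> caps B=0 W=1
Move 6: W@(0,1) -> caps B=0 W=1
Move 7: B@(0,3) -> caps B=0 W=1

Answer: .W.B
....
B..W
.BW.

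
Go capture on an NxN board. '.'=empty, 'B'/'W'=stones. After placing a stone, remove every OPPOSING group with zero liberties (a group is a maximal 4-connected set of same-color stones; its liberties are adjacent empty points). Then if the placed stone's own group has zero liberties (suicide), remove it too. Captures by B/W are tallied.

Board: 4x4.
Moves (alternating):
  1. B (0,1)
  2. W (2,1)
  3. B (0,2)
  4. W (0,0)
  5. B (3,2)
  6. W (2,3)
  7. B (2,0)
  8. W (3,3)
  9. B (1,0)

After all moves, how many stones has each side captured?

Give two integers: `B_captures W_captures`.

Answer: 1 0

Derivation:
Move 1: B@(0,1) -> caps B=0 W=0
Move 2: W@(2,1) -> caps B=0 W=0
Move 3: B@(0,2) -> caps B=0 W=0
Move 4: W@(0,0) -> caps B=0 W=0
Move 5: B@(3,2) -> caps B=0 W=0
Move 6: W@(2,3) -> caps B=0 W=0
Move 7: B@(2,0) -> caps B=0 W=0
Move 8: W@(3,3) -> caps B=0 W=0
Move 9: B@(1,0) -> caps B=1 W=0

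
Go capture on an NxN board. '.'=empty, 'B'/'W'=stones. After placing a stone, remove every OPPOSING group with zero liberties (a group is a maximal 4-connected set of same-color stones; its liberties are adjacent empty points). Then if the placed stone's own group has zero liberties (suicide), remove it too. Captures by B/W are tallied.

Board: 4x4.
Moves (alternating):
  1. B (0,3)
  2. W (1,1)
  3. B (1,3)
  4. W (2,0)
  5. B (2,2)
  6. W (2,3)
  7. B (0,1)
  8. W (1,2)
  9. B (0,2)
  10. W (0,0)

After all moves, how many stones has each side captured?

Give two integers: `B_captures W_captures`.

Move 1: B@(0,3) -> caps B=0 W=0
Move 2: W@(1,1) -> caps B=0 W=0
Move 3: B@(1,3) -> caps B=0 W=0
Move 4: W@(2,0) -> caps B=0 W=0
Move 5: B@(2,2) -> caps B=0 W=0
Move 6: W@(2,3) -> caps B=0 W=0
Move 7: B@(0,1) -> caps B=0 W=0
Move 8: W@(1,2) -> caps B=0 W=0
Move 9: B@(0,2) -> caps B=0 W=0
Move 10: W@(0,0) -> caps B=0 W=4

Answer: 0 4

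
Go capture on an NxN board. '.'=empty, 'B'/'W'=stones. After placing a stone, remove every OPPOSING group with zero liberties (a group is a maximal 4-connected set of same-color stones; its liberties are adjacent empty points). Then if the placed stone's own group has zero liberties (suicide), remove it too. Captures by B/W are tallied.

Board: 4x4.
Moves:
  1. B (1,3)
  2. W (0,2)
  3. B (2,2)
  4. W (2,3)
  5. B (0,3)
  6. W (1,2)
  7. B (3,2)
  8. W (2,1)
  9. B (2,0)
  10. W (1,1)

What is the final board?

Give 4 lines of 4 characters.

Move 1: B@(1,3) -> caps B=0 W=0
Move 2: W@(0,2) -> caps B=0 W=0
Move 3: B@(2,2) -> caps B=0 W=0
Move 4: W@(2,3) -> caps B=0 W=0
Move 5: B@(0,3) -> caps B=0 W=0
Move 6: W@(1,2) -> caps B=0 W=2
Move 7: B@(3,2) -> caps B=0 W=2
Move 8: W@(2,1) -> caps B=0 W=2
Move 9: B@(2,0) -> caps B=0 W=2
Move 10: W@(1,1) -> caps B=0 W=2

Answer: ..W.
.WW.
BWBW
..B.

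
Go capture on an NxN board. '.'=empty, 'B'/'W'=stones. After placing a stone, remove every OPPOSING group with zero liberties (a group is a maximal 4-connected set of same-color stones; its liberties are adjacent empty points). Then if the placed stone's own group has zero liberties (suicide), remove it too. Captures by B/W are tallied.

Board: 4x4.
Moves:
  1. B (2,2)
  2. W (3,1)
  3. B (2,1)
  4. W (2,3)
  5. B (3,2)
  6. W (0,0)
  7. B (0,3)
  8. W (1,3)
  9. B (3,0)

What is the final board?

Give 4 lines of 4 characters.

Answer: W..B
...W
.BBW
B.B.

Derivation:
Move 1: B@(2,2) -> caps B=0 W=0
Move 2: W@(3,1) -> caps B=0 W=0
Move 3: B@(2,1) -> caps B=0 W=0
Move 4: W@(2,3) -> caps B=0 W=0
Move 5: B@(3,2) -> caps B=0 W=0
Move 6: W@(0,0) -> caps B=0 W=0
Move 7: B@(0,3) -> caps B=0 W=0
Move 8: W@(1,3) -> caps B=0 W=0
Move 9: B@(3,0) -> caps B=1 W=0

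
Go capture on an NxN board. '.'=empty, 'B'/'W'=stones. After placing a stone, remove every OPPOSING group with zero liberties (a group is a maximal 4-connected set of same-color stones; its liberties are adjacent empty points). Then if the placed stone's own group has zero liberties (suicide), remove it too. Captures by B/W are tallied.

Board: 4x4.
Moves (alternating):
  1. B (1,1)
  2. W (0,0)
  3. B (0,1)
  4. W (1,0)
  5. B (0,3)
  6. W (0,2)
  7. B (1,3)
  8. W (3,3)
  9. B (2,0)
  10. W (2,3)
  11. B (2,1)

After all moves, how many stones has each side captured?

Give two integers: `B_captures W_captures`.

Answer: 2 0

Derivation:
Move 1: B@(1,1) -> caps B=0 W=0
Move 2: W@(0,0) -> caps B=0 W=0
Move 3: B@(0,1) -> caps B=0 W=0
Move 4: W@(1,0) -> caps B=0 W=0
Move 5: B@(0,3) -> caps B=0 W=0
Move 6: W@(0,2) -> caps B=0 W=0
Move 7: B@(1,3) -> caps B=0 W=0
Move 8: W@(3,3) -> caps B=0 W=0
Move 9: B@(2,0) -> caps B=2 W=0
Move 10: W@(2,3) -> caps B=2 W=0
Move 11: B@(2,1) -> caps B=2 W=0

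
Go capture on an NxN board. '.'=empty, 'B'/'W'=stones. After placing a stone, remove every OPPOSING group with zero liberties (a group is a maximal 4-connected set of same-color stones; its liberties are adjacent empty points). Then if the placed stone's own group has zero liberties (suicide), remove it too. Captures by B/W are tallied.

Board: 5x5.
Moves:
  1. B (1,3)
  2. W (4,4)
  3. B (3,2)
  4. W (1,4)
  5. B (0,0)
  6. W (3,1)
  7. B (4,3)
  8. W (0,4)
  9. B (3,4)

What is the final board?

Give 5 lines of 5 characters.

Answer: B...W
...BW
.....
.WB.B
...B.

Derivation:
Move 1: B@(1,3) -> caps B=0 W=0
Move 2: W@(4,4) -> caps B=0 W=0
Move 3: B@(3,2) -> caps B=0 W=0
Move 4: W@(1,4) -> caps B=0 W=0
Move 5: B@(0,0) -> caps B=0 W=0
Move 6: W@(3,1) -> caps B=0 W=0
Move 7: B@(4,3) -> caps B=0 W=0
Move 8: W@(0,4) -> caps B=0 W=0
Move 9: B@(3,4) -> caps B=1 W=0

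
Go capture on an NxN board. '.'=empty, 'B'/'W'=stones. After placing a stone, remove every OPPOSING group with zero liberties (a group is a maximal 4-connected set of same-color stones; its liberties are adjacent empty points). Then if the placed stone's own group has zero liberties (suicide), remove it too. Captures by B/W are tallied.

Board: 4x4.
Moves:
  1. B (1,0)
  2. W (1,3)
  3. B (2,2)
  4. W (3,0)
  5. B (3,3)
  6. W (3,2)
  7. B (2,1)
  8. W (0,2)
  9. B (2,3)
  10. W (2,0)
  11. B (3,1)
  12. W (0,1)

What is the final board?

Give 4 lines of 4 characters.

Move 1: B@(1,0) -> caps B=0 W=0
Move 2: W@(1,3) -> caps B=0 W=0
Move 3: B@(2,2) -> caps B=0 W=0
Move 4: W@(3,0) -> caps B=0 W=0
Move 5: B@(3,3) -> caps B=0 W=0
Move 6: W@(3,2) -> caps B=0 W=0
Move 7: B@(2,1) -> caps B=0 W=0
Move 8: W@(0,2) -> caps B=0 W=0
Move 9: B@(2,3) -> caps B=0 W=0
Move 10: W@(2,0) -> caps B=0 W=0
Move 11: B@(3,1) -> caps B=3 W=0
Move 12: W@(0,1) -> caps B=3 W=0

Answer: .WW.
B..W
.BBB
.B.B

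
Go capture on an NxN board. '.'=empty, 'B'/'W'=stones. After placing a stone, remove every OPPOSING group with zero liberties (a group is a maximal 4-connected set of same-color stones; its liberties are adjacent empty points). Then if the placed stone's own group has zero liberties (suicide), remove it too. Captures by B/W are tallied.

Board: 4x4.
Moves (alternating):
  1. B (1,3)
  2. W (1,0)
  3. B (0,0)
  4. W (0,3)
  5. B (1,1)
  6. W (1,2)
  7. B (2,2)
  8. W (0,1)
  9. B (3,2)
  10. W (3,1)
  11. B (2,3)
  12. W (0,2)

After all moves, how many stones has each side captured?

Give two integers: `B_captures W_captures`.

Answer: 0 1

Derivation:
Move 1: B@(1,3) -> caps B=0 W=0
Move 2: W@(1,0) -> caps B=0 W=0
Move 3: B@(0,0) -> caps B=0 W=0
Move 4: W@(0,3) -> caps B=0 W=0
Move 5: B@(1,1) -> caps B=0 W=0
Move 6: W@(1,2) -> caps B=0 W=0
Move 7: B@(2,2) -> caps B=0 W=0
Move 8: W@(0,1) -> caps B=0 W=1
Move 9: B@(3,2) -> caps B=0 W=1
Move 10: W@(3,1) -> caps B=0 W=1
Move 11: B@(2,3) -> caps B=0 W=1
Move 12: W@(0,2) -> caps B=0 W=1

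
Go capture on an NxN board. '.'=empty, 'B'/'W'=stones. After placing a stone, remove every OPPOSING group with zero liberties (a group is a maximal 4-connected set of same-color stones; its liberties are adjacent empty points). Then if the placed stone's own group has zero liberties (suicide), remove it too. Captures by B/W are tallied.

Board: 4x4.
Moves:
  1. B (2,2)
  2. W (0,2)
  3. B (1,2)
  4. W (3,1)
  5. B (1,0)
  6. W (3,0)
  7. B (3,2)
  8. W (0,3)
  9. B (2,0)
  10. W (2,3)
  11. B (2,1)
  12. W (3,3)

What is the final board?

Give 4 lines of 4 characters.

Move 1: B@(2,2) -> caps B=0 W=0
Move 2: W@(0,2) -> caps B=0 W=0
Move 3: B@(1,2) -> caps B=0 W=0
Move 4: W@(3,1) -> caps B=0 W=0
Move 5: B@(1,0) -> caps B=0 W=0
Move 6: W@(3,0) -> caps B=0 W=0
Move 7: B@(3,2) -> caps B=0 W=0
Move 8: W@(0,3) -> caps B=0 W=0
Move 9: B@(2,0) -> caps B=0 W=0
Move 10: W@(2,3) -> caps B=0 W=0
Move 11: B@(2,1) -> caps B=2 W=0
Move 12: W@(3,3) -> caps B=2 W=0

Answer: ..WW
B.B.
BBBW
..BW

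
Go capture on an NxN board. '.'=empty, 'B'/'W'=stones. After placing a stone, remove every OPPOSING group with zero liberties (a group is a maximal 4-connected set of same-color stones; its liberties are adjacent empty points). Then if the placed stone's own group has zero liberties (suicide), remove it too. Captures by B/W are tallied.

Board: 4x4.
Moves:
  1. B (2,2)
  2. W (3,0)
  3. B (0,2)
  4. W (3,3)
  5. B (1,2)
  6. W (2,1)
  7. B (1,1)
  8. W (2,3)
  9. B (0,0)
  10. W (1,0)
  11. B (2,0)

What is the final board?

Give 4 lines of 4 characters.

Answer: B.B.
.BB.
BWBW
W..W

Derivation:
Move 1: B@(2,2) -> caps B=0 W=0
Move 2: W@(3,0) -> caps B=0 W=0
Move 3: B@(0,2) -> caps B=0 W=0
Move 4: W@(3,3) -> caps B=0 W=0
Move 5: B@(1,2) -> caps B=0 W=0
Move 6: W@(2,1) -> caps B=0 W=0
Move 7: B@(1,1) -> caps B=0 W=0
Move 8: W@(2,3) -> caps B=0 W=0
Move 9: B@(0,0) -> caps B=0 W=0
Move 10: W@(1,0) -> caps B=0 W=0
Move 11: B@(2,0) -> caps B=1 W=0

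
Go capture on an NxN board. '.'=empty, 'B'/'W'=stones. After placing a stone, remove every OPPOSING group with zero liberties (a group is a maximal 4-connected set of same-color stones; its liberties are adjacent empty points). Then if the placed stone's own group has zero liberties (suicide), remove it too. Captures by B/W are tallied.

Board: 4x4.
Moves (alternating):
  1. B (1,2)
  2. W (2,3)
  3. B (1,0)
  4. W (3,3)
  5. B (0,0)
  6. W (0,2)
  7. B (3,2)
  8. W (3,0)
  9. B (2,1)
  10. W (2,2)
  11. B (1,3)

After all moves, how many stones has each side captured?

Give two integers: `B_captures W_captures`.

Move 1: B@(1,2) -> caps B=0 W=0
Move 2: W@(2,3) -> caps B=0 W=0
Move 3: B@(1,0) -> caps B=0 W=0
Move 4: W@(3,3) -> caps B=0 W=0
Move 5: B@(0,0) -> caps B=0 W=0
Move 6: W@(0,2) -> caps B=0 W=0
Move 7: B@(3,2) -> caps B=0 W=0
Move 8: W@(3,0) -> caps B=0 W=0
Move 9: B@(2,1) -> caps B=0 W=0
Move 10: W@(2,2) -> caps B=0 W=0
Move 11: B@(1,3) -> caps B=3 W=0

Answer: 3 0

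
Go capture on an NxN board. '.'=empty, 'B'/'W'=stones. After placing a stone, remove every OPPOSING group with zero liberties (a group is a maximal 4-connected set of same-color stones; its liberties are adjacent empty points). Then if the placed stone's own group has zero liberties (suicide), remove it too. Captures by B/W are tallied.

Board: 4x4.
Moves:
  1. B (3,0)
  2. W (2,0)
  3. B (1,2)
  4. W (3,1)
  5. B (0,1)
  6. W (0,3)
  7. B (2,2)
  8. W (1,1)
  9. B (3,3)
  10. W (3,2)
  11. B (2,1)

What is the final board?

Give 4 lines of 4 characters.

Move 1: B@(3,0) -> caps B=0 W=0
Move 2: W@(2,0) -> caps B=0 W=0
Move 3: B@(1,2) -> caps B=0 W=0
Move 4: W@(3,1) -> caps B=0 W=1
Move 5: B@(0,1) -> caps B=0 W=1
Move 6: W@(0,3) -> caps B=0 W=1
Move 7: B@(2,2) -> caps B=0 W=1
Move 8: W@(1,1) -> caps B=0 W=1
Move 9: B@(3,3) -> caps B=0 W=1
Move 10: W@(3,2) -> caps B=0 W=1
Move 11: B@(2,1) -> caps B=0 W=1

Answer: .B.W
.WB.
WBB.
.WWB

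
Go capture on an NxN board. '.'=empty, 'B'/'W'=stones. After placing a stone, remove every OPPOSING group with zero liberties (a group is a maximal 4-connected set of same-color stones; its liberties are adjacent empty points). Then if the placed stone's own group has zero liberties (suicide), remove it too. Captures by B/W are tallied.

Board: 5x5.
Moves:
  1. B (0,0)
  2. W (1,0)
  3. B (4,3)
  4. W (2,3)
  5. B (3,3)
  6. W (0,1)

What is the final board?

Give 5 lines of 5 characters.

Answer: .W...
W....
...W.
...B.
...B.

Derivation:
Move 1: B@(0,0) -> caps B=0 W=0
Move 2: W@(1,0) -> caps B=0 W=0
Move 3: B@(4,3) -> caps B=0 W=0
Move 4: W@(2,3) -> caps B=0 W=0
Move 5: B@(3,3) -> caps B=0 W=0
Move 6: W@(0,1) -> caps B=0 W=1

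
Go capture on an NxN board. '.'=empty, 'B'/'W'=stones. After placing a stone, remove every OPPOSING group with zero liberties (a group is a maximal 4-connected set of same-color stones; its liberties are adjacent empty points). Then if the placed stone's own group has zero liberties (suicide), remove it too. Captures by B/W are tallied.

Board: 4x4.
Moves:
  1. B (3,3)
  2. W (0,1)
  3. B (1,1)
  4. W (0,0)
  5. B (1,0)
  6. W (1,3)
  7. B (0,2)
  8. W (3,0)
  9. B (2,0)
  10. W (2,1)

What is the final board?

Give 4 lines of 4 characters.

Move 1: B@(3,3) -> caps B=0 W=0
Move 2: W@(0,1) -> caps B=0 W=0
Move 3: B@(1,1) -> caps B=0 W=0
Move 4: W@(0,0) -> caps B=0 W=0
Move 5: B@(1,0) -> caps B=0 W=0
Move 6: W@(1,3) -> caps B=0 W=0
Move 7: B@(0,2) -> caps B=2 W=0
Move 8: W@(3,0) -> caps B=2 W=0
Move 9: B@(2,0) -> caps B=2 W=0
Move 10: W@(2,1) -> caps B=2 W=0

Answer: ..B.
BB.W
BW..
W..B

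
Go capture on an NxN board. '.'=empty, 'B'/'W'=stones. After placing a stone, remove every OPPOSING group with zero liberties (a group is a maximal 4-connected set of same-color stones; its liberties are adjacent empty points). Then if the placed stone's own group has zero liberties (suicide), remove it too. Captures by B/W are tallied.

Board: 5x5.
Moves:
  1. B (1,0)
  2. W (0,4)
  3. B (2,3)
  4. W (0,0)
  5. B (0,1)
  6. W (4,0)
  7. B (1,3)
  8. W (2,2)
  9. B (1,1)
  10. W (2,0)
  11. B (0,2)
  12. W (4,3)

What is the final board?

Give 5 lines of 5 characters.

Move 1: B@(1,0) -> caps B=0 W=0
Move 2: W@(0,4) -> caps B=0 W=0
Move 3: B@(2,3) -> caps B=0 W=0
Move 4: W@(0,0) -> caps B=0 W=0
Move 5: B@(0,1) -> caps B=1 W=0
Move 6: W@(4,0) -> caps B=1 W=0
Move 7: B@(1,3) -> caps B=1 W=0
Move 8: W@(2,2) -> caps B=1 W=0
Move 9: B@(1,1) -> caps B=1 W=0
Move 10: W@(2,0) -> caps B=1 W=0
Move 11: B@(0,2) -> caps B=1 W=0
Move 12: W@(4,3) -> caps B=1 W=0

Answer: .BB.W
BB.B.
W.WB.
.....
W..W.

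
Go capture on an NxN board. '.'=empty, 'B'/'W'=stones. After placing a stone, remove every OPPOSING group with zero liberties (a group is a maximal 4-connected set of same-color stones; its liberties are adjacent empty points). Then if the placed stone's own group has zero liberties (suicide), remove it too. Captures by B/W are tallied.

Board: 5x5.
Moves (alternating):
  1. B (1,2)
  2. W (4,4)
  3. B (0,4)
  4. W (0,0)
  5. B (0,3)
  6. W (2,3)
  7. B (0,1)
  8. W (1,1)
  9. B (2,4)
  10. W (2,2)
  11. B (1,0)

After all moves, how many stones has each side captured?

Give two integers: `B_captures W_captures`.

Answer: 1 0

Derivation:
Move 1: B@(1,2) -> caps B=0 W=0
Move 2: W@(4,4) -> caps B=0 W=0
Move 3: B@(0,4) -> caps B=0 W=0
Move 4: W@(0,0) -> caps B=0 W=0
Move 5: B@(0,3) -> caps B=0 W=0
Move 6: W@(2,3) -> caps B=0 W=0
Move 7: B@(0,1) -> caps B=0 W=0
Move 8: W@(1,1) -> caps B=0 W=0
Move 9: B@(2,4) -> caps B=0 W=0
Move 10: W@(2,2) -> caps B=0 W=0
Move 11: B@(1,0) -> caps B=1 W=0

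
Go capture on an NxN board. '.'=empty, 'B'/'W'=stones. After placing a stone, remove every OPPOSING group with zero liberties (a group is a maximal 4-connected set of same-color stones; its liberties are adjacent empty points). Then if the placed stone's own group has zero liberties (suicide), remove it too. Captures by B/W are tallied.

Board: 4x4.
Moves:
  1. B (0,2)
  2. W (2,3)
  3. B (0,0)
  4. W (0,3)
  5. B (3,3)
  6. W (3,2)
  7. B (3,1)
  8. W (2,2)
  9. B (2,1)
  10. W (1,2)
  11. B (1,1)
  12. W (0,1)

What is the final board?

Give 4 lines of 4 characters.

Answer: BW.W
.BW.
.BWW
.BW.

Derivation:
Move 1: B@(0,2) -> caps B=0 W=0
Move 2: W@(2,3) -> caps B=0 W=0
Move 3: B@(0,0) -> caps B=0 W=0
Move 4: W@(0,3) -> caps B=0 W=0
Move 5: B@(3,3) -> caps B=0 W=0
Move 6: W@(3,2) -> caps B=0 W=1
Move 7: B@(3,1) -> caps B=0 W=1
Move 8: W@(2,2) -> caps B=0 W=1
Move 9: B@(2,1) -> caps B=0 W=1
Move 10: W@(1,2) -> caps B=0 W=1
Move 11: B@(1,1) -> caps B=0 W=1
Move 12: W@(0,1) -> caps B=0 W=2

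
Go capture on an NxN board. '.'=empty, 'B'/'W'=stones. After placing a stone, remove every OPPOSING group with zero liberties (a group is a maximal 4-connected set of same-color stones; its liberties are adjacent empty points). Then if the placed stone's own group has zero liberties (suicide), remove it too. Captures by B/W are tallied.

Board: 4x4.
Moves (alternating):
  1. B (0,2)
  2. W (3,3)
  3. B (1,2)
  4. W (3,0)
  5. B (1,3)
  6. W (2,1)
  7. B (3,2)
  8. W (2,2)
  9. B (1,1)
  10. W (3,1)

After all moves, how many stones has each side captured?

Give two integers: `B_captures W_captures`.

Answer: 0 1

Derivation:
Move 1: B@(0,2) -> caps B=0 W=0
Move 2: W@(3,3) -> caps B=0 W=0
Move 3: B@(1,2) -> caps B=0 W=0
Move 4: W@(3,0) -> caps B=0 W=0
Move 5: B@(1,3) -> caps B=0 W=0
Move 6: W@(2,1) -> caps B=0 W=0
Move 7: B@(3,2) -> caps B=0 W=0
Move 8: W@(2,2) -> caps B=0 W=0
Move 9: B@(1,1) -> caps B=0 W=0
Move 10: W@(3,1) -> caps B=0 W=1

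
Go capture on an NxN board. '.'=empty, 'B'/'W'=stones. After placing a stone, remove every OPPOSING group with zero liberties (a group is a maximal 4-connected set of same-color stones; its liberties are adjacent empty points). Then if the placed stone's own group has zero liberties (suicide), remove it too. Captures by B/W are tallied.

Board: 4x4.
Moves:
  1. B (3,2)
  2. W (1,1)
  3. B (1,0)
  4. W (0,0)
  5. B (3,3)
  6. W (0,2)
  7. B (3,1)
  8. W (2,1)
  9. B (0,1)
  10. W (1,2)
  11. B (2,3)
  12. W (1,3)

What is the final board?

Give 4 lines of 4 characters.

Answer: .BW.
BWWW
.W.B
.BBB

Derivation:
Move 1: B@(3,2) -> caps B=0 W=0
Move 2: W@(1,1) -> caps B=0 W=0
Move 3: B@(1,0) -> caps B=0 W=0
Move 4: W@(0,0) -> caps B=0 W=0
Move 5: B@(3,3) -> caps B=0 W=0
Move 6: W@(0,2) -> caps B=0 W=0
Move 7: B@(3,1) -> caps B=0 W=0
Move 8: W@(2,1) -> caps B=0 W=0
Move 9: B@(0,1) -> caps B=1 W=0
Move 10: W@(1,2) -> caps B=1 W=0
Move 11: B@(2,3) -> caps B=1 W=0
Move 12: W@(1,3) -> caps B=1 W=0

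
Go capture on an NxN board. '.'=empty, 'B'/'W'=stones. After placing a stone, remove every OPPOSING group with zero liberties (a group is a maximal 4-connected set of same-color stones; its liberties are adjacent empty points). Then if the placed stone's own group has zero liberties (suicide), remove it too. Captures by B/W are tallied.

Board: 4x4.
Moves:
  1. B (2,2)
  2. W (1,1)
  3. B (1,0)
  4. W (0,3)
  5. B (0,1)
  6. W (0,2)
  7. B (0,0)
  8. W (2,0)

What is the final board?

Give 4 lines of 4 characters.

Move 1: B@(2,2) -> caps B=0 W=0
Move 2: W@(1,1) -> caps B=0 W=0
Move 3: B@(1,0) -> caps B=0 W=0
Move 4: W@(0,3) -> caps B=0 W=0
Move 5: B@(0,1) -> caps B=0 W=0
Move 6: W@(0,2) -> caps B=0 W=0
Move 7: B@(0,0) -> caps B=0 W=0
Move 8: W@(2,0) -> caps B=0 W=3

Answer: ..WW
.W..
W.B.
....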